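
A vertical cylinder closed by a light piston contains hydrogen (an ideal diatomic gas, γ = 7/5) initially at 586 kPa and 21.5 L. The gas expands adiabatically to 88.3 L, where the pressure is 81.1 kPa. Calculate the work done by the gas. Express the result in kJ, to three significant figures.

W ≈ 13.6 kJ

Adiabatic: W = (P₁V₁ − P₂V₂)/(γ − 1) with γ = 7/5.
P₁V₁ = 12599 J, P₂V₂ = 7161 J.
W = (12599 − 7161) / 0.4 = 13595 J.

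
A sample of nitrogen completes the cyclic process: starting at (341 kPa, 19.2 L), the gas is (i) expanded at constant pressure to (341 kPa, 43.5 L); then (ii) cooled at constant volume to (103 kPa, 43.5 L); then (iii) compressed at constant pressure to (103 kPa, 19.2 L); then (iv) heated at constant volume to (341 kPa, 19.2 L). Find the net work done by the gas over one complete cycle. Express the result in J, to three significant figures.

W_net ≈ 5780 J

Constant-volume legs do no work.
W(i) = (341)(43.5 − 19.2) = 8286 J; W(iii) = (103)(19.2 − 43.5) = -2503 J.
W_net = 8286 − 2503 = 5783 J (the clockwise enclosed area).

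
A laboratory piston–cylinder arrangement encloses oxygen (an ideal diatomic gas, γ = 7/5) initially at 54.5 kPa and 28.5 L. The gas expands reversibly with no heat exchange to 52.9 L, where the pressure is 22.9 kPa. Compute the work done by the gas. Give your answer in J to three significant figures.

W ≈ 855 J

Adiabatic: W = (P₁V₁ − P₂V₂)/(γ − 1) with γ = 7/5.
P₁V₁ = 1553 J, P₂V₂ = 1211 J.
W = (1553 − 1211) / 0.4 = 854.6 J.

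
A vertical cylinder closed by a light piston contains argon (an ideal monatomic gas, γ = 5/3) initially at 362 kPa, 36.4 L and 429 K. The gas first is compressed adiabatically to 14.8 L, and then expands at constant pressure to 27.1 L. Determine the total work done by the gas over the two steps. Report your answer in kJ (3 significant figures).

Step 1 (adiabatic): W = (P₁V₁ − P₂V₂)/(γ−1) = (13177 − 24009)/0.667 = -16248 J.
After step 1: P = 1622 kPa, V = 14.8 L, T = 781.7 K.
Step 2 (isobaric): W = PΔV = (1622 kPa)(27.1 − 14.8 L) = 19953 J.
W_total = -16248 + 19953 = 3705 J.

W_total ≈ 3.71 kJ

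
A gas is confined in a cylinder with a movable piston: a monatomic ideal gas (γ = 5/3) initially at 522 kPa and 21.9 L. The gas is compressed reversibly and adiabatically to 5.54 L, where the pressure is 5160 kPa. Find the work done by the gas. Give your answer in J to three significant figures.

Adiabatic: W = (P₁V₁ − P₂V₂)/(γ − 1) with γ = 5/3.
P₁V₁ = 11432 J, P₂V₂ = 28586 J.
W = (11432 − 28586) / 0.6667 = -25732 J.

W ≈ -25700 J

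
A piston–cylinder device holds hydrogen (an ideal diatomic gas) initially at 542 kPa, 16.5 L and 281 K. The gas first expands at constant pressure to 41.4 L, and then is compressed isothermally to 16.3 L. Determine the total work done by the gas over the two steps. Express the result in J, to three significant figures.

W_total ≈ -7420 J

Step 1 (isobaric): W = PΔV = (542 kPa)(41.4 − 16.5 L) = 13496 J.
After step 1: P = 542 kPa, V = 41.4 L, T = 705.1 K.
Step 2 (isothermal): W = P₁V₁ ln(V₂/V₁) = (22439) ln(16.3/41.4) = -20916 J.
W_total = 13496 − 20916 = -7420 J.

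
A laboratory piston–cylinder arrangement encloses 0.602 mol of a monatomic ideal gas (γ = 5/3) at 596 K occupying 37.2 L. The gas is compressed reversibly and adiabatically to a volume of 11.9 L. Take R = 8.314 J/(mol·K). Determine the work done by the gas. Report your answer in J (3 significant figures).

Adiabatic: TV^(γ−1) = const with γ = 5/3.
T₂ = T₁ (V₁/V₂)^(γ−1) = 596 × (37.2/11.9)^0.667 = 596 × 2.138 = 1274 K.
W_by = nCᵥ(T₁ − T₂) = (0.602)(12.47)(596 − 1274) = -5092 J.

W ≈ -5090 J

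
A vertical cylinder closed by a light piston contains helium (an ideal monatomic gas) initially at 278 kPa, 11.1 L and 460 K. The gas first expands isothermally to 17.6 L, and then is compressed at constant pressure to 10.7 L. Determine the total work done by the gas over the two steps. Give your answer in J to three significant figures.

Step 1 (isothermal): W = P₁V₁ ln(V₂/V₁) = (3086) ln(17.6/11.1) = 1422 J.
After step 1: P = 175.3 kPa, V = 17.6 L, T = 460 K.
Step 2 (isobaric): W = PΔV = (175.3 kPa)(10.7 − 17.6 L) = -1210 J.
W_total = 1422 − 1210 = 212.6 J.

W_total ≈ 213 J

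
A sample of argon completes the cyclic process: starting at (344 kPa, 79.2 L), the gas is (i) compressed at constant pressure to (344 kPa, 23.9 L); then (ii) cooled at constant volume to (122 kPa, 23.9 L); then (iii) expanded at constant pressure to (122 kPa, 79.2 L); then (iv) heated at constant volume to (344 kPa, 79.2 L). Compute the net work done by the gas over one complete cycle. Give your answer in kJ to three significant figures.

Constant-volume legs do no work.
W(i) = (344)(23.9 − 79.2) = -19023 J; W(iii) = (122)(79.2 − 23.9) = 6747 J.
W_net = -19023 + 6747 = -12277 J (the counter-clockwise enclosed area).

W_net ≈ -12.3 kJ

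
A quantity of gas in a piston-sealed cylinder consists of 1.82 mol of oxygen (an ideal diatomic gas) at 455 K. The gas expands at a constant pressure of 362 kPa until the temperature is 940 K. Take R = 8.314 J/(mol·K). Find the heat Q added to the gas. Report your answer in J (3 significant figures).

Q ≈ 25700 J

Isobaric: W = nRΔT = (1.82)(8.314)(485) = 7339 J.
ΔU = nCᵥΔT with Cᵥ = 5R/2: ΔU = (1.82)(20.79)(485) = 18347 J.
Q = ΔU + W = 18347 + 7339 = 25686 J.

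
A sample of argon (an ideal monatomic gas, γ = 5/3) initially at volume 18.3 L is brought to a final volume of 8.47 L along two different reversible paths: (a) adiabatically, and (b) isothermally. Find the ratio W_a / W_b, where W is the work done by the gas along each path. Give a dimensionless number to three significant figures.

Path (a) adiabatic: W = P₁V₁(1 − (V₁/V₂)^(γ−1))/(γ−1) → W_a/(P₁V₁) = -1.007.
Path (b) isothermal: W = P₁V₁ ln(V₂/V₁) → W_b/(P₁V₁) = -0.7704.
W_a / W_b = -1.007 / -0.7704 = 1.307.

W_a / W_b ≈ 1.31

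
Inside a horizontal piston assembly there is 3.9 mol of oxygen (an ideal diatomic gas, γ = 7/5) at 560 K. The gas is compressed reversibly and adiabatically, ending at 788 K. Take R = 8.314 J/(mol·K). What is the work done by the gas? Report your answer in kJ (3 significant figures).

Adiabatic ⇒ Q = 0, so W_by = −ΔU = nCᵥ(T₁ − T₂).
Cᵥ = 5R/2 = 20.79 J/(mol·K).
W = (3.9)(20.79)(560 − 788) = -18482 J.

W ≈ -18.5 kJ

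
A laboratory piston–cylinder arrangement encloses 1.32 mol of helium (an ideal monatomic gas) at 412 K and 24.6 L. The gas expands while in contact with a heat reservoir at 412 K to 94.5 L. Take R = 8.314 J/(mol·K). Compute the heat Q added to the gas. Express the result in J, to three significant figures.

Q ≈ 6090 J

Isothermal ⇒ ΔU = 0, so Q = W = nRT ln(V₂/V₁).
Q = (1.32)(8.314)(412) ln(94.5/24.6) = 4521 × 1.346 = 6085 J.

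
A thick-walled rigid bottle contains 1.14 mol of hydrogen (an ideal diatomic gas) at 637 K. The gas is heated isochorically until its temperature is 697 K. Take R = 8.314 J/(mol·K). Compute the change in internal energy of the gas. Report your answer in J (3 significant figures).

ΔU ≈ 1420 J

Constant volume ⇒ W = 0, so Q = ΔU = nCᵥΔT with Cᵥ = 5R/2 = 20.79 J/(mol·K).
ΔU = (1.14)(20.79)(697 − 637) = 1422 J.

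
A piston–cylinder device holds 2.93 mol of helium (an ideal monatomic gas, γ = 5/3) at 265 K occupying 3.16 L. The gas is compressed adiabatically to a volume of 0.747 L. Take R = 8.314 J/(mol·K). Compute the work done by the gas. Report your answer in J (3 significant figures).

Adiabatic: TV^(γ−1) = const with γ = 5/3.
T₂ = T₁ (V₁/V₂)^(γ−1) = 265 × (3.16/0.747)^0.667 = 265 × 2.616 = 693.1 K.
W_by = nCᵥ(T₁ − T₂) = (2.93)(12.47)(265 − 693.1) = -15644 J.

W ≈ -15600 J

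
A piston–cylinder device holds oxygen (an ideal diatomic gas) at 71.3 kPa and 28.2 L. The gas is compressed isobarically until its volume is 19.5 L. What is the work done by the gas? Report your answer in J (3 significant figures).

W ≈ -620 J

Isobaric: W = P ΔV.
W = (71.3 kPa)(19.5 − 28.2 L) = (71.3)(-8.7) = -620.3 J.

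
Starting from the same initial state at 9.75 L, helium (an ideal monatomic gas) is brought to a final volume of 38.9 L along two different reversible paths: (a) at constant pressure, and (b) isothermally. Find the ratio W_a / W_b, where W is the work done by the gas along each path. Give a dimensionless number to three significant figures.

W_a / W_b ≈ 2.16

Path (a) isobaric: W = P₁(V₂ − V₁) → W_a/(P₁V₁) = 2.99.
Path (b) isothermal: W = P₁V₁ ln(V₂/V₁) → W_b/(P₁V₁) = 1.384.
W_a / W_b = 2.99 / 1.384 = 2.161.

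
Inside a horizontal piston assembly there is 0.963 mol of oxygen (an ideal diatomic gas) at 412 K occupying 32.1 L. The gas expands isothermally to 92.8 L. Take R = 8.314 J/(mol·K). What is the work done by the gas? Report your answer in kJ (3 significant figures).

Isothermal: W = nRT ln(V₂/V₁).
W = (0.963)(8.314)(412) × ln(92.8/32.1)
  = 3299 × 1.062
W_by_gas = 3502 J.

W ≈ 3.50 kJ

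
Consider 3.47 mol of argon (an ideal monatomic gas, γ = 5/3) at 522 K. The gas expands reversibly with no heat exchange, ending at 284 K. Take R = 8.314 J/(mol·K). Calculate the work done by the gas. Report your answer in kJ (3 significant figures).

W ≈ 10.3 kJ

Adiabatic ⇒ Q = 0, so W_by = −ΔU = nCᵥ(T₁ − T₂).
Cᵥ = 3R/2 = 12.47 J/(mol·K).
W = (3.47)(12.47)(522 − 284) = 10299 J.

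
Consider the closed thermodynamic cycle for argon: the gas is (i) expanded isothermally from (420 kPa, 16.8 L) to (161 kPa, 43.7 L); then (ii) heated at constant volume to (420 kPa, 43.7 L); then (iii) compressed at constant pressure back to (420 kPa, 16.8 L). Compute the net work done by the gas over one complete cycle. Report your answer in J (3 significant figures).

W_net ≈ -4550 J

Leg (i): W = PᵢVᵢ ln(V_f/Vᵢ) = (7056) ln(43.7/16.8) = 6745 J.
Leg (ii): W = 0.
Leg (iii): W = PΔV = (420)(16.8 − 43.7) = -11298 J.
W_net = 6745 − 11298 = -4553 J.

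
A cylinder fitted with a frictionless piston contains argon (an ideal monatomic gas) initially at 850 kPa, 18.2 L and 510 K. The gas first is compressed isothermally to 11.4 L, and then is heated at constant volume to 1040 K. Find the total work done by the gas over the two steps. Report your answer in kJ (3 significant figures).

W_total ≈ -7.24 kJ

Step 1 (isothermal): W = P₁V₁ ln(V₂/V₁) = (15470) ln(11.4/18.2) = -7237 J.
Step 2 (isochoric): W = 0 (constant volume).
W_total = -7237 + 0 = -7237 J.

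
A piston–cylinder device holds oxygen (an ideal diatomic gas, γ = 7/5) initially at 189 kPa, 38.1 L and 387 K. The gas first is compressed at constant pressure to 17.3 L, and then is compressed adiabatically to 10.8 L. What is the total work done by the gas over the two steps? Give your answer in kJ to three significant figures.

W_total ≈ -5.63 kJ

Step 1 (isobaric): W = PΔV = (189 kPa)(17.3 − 38.1 L) = -3931 J.
After step 1: P = 189 kPa, V = 17.3 L, T = 175.7 K.
Step 2 (adiabatic): W = (P₁V₁ − P₂V₂)/(γ−1) = (3270 − 3948)/0.4 = -1695 J.
W_total = -3931 − 1695 = -5626 J.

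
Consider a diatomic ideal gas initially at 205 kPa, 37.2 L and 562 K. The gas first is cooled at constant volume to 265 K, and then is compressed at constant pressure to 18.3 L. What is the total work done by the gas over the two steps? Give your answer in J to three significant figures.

Step 1 (isochoric): W = 0 (constant volume).
After step 1: P = 96.66 kPa (V unchanged).
Step 2 (isobaric): W = PΔV = (96.66 kPa)(18.3 − 37.2 L) = -1827 J.
W_total = 0 − 1827 = -1827 J.

W_total ≈ -1830 J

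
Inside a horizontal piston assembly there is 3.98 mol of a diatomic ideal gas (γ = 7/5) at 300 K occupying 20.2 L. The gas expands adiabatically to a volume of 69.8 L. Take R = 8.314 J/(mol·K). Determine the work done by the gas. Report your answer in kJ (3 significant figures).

W ≈ 9.70 kJ

Adiabatic: TV^(γ−1) = const with γ = 7/5.
T₂ = T₁ (V₁/V₂)^(γ−1) = 300 × (20.2/69.8)^0.4 = 300 × 0.609 = 182.7 K.
W_by = nCᵥ(T₁ − T₂) = (3.98)(20.79)(300 − 182.7) = 9704 J.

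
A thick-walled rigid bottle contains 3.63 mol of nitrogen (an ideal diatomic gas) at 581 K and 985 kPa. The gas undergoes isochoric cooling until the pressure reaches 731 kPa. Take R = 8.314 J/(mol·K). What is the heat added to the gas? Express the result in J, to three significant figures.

Constant volume ⇒ W = 0, so Q = ΔU = nCᵥΔT with Cᵥ = 5R/2 = 20.79 J/(mol·K).
At constant V, T₂/T₁ = P₂/P₁ ⇒ ΔT = T₁(P₂/P₁ − 1) = 581·(731/985 − 1) = -149.8 K.
ΔU = (3.63)(20.79)(-149.8) = -11304 J.

Q ≈ -11300 J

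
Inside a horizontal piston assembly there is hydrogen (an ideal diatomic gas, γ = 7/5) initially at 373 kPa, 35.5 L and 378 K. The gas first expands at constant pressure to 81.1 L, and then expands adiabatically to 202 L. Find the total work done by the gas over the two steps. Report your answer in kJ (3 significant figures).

Step 1 (isobaric): W = PΔV = (373 kPa)(81.1 − 35.5 L) = 17009 J.
After step 1: P = 373 kPa, V = 81.1 L, T = 863.5 K.
Step 2 (adiabatic): W = (P₁V₁ − P₂V₂)/(γ−1) = (30250 − 20999)/0.4 = 23128 J.
W_total = 17009 + 23128 = 40137 J.

W_total ≈ 40.1 kJ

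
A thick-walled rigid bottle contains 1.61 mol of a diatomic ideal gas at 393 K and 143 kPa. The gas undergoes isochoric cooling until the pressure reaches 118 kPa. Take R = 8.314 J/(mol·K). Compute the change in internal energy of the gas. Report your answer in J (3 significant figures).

Constant volume ⇒ W = 0, so Q = ΔU = nCᵥΔT with Cᵥ = 5R/2 = 20.79 J/(mol·K).
At constant V, T₂/T₁ = P₂/P₁ ⇒ ΔT = T₁(P₂/P₁ − 1) = 393·(118/143 − 1) = -68.71 K.
ΔU = (1.61)(20.79)(-68.71) = -2299 J.

ΔU ≈ -2300 J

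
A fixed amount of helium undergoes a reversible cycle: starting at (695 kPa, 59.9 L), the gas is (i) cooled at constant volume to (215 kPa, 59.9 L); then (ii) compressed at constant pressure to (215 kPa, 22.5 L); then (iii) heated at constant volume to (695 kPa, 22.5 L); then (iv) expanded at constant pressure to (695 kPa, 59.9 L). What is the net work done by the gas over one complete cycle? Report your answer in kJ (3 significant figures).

W_net ≈ 18.0 kJ

Constant-volume legs do no work.
W(ii) = (215)(22.5 − 59.9) = -8041 J; W(iv) = (695)(59.9 − 22.5) = 25993 J.
W_net = -8041 + 25993 = 17952 J (the clockwise enclosed area).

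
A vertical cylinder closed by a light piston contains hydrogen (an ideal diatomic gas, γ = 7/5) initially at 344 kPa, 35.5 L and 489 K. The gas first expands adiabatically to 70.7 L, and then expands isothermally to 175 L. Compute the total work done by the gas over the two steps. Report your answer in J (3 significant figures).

Step 1 (adiabatic): W = (P₁V₁ − P₂V₂)/(γ−1) = (12212 − 9271)/0.4 = 7353 J.
After step 1: P = 131.1 kPa, V = 70.7 L, T = 371.2 K.
Step 2 (isothermal): W = P₁V₁ ln(V₂/V₁) = (9271) ln(175/70.7) = 8402 J.
W_total = 7353 + 8402 = 15756 J.

W_total ≈ 15800 J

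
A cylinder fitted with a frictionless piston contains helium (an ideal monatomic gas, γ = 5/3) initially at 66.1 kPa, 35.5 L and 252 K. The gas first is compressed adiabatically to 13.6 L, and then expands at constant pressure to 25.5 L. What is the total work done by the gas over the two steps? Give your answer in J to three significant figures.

Step 1 (adiabatic): W = (P₁V₁ − P₂V₂)/(γ−1) = (2347 − 4449)/0.667 = -3153 J.
After step 1: P = 327.1 kPa, V = 13.6 L, T = 477.7 K.
Step 2 (isobaric): W = PΔV = (327.1 kPa)(25.5 − 13.6 L) = 3893 J.
W_total = -3153 + 3893 = 739.5 J.

W_total ≈ 739 J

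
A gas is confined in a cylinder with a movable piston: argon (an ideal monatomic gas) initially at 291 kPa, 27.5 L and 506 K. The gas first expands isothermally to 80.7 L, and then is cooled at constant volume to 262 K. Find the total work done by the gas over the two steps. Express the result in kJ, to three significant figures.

W_total ≈ 8.62 kJ

Step 1 (isothermal): W = P₁V₁ ln(V₂/V₁) = (8002) ln(80.7/27.5) = 8615 J.
Step 2 (isochoric): W = 0 (constant volume).
W_total = 8615 + 0 = 8615 J.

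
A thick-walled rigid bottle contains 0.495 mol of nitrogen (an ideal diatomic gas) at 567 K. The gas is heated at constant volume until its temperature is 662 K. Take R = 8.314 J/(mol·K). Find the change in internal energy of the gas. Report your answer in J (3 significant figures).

ΔU ≈ 977 J

Constant volume ⇒ W = 0, so Q = ΔU = nCᵥΔT with Cᵥ = 5R/2 = 20.79 J/(mol·K).
ΔU = (0.495)(20.79)(662 − 567) = 977.4 J.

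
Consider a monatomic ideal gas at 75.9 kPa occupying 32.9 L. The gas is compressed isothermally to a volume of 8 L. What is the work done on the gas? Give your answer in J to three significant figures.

W ≈ 3530 J

Isothermal: W = nRT ln(V₂/V₁) = P₁V₁ ln(V₂/V₁).
P₁V₁ = (75.9 kPa)(32.9 L) = 2497 J.
W = 2497 × ln(8/32.9) = 2497 × -1.414
W_by_gas = -3531 J; work on gas = −W_by = 3531 J.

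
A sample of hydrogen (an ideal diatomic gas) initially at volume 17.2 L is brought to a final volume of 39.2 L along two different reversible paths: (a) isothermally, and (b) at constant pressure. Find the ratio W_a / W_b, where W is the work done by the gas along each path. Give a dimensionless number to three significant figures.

Path (a) isothermal: W = P₁V₁ ln(V₂/V₁) → W_a/(P₁V₁) = 0.8238.
Path (b) isobaric: W = P₁(V₂ − V₁) → W_b/(P₁V₁) = 1.279.
W_a / W_b = 0.8238 / 1.279 = 0.644.

W_a / W_b ≈ 0.644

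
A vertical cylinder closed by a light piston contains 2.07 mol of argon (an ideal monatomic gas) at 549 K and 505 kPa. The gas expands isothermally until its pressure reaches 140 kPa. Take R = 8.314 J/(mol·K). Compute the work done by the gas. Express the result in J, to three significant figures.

W ≈ 12100 J

Isothermal process: W = nRT ln(V₂/V₁) = nRT ln(P₁/P₂).
W = (2.07)(8.314)(549) × ln(505/140)
  = 9448 × ln(3.607) = 9448 × 1.283
W_by_gas = 12121 J.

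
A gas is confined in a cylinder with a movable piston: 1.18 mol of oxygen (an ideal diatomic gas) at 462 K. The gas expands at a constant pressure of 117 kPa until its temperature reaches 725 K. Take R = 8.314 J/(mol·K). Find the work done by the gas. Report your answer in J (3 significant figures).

Isobaric: W = P ΔV = nR ΔT.
W = (1.18)(8.314)(725 − 462) = 2580 J.

W ≈ 2580 J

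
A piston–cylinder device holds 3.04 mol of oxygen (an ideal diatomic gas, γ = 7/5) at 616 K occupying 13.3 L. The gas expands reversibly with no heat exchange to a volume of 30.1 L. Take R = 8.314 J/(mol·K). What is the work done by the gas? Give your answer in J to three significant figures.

Adiabatic: TV^(γ−1) = const with γ = 7/5.
T₂ = T₁ (V₁/V₂)^(γ−1) = 616 × (13.3/30.1)^0.4 = 616 × 0.7213 = 444.3 K.
W_by = nCᵥ(T₁ − T₂) = (3.04)(20.79)(616 − 444.3) = 10848 J.

W ≈ 10800 J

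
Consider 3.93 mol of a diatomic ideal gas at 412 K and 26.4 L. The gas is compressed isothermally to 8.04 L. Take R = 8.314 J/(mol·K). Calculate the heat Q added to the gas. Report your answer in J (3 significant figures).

Isothermal ⇒ ΔU = 0, so Q = W = nRT ln(V₂/V₁).
Q = (3.93)(8.314)(412) ln(8.04/26.4) = 13462 × -1.189 = -16005 J.

Q ≈ -16000 J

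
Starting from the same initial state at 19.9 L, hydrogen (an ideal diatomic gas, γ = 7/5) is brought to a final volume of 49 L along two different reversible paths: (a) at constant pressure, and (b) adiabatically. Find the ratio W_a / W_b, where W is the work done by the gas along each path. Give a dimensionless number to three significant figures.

Path (a) isobaric: W = P₁(V₂ − V₁) → W_a/(P₁V₁) = 1.462.
Path (b) adiabatic: W = P₁V₁(1 − (V₁/V₂)^(γ−1))/(γ−1) → W_b/(P₁V₁) = 0.7566.
W_a / W_b = 1.462 / 0.7566 = 1.933.

W_a / W_b ≈ 1.93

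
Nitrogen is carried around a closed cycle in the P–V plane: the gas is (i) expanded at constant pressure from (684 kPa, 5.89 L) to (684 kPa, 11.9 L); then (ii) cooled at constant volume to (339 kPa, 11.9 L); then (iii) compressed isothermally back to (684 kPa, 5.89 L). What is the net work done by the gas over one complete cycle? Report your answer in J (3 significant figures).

W_net ≈ 1270 J

Leg (i): W = PΔV = (684)(11.9 − 5.89) = 4111 J.
Leg (ii): W = 0.
Leg (iii): W = PᵢVᵢ ln(V_f/Vᵢ) = (4034) ln(5.89/11.9) = -2837 J.
W_net = 4111 − 2837 = 1274 J.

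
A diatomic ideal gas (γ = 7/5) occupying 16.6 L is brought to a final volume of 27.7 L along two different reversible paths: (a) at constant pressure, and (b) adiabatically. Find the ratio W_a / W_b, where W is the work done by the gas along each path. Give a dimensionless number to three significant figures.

W_a / W_b ≈ 1.44

Path (a) isobaric: W = P₁(V₂ − V₁) → W_a/(P₁V₁) = 0.6687.
Path (b) adiabatic: W = P₁V₁(1 − (V₁/V₂)^(γ−1))/(γ−1) → W_b/(P₁V₁) = 0.463.
W_a / W_b = 0.6687 / 0.463 = 1.444.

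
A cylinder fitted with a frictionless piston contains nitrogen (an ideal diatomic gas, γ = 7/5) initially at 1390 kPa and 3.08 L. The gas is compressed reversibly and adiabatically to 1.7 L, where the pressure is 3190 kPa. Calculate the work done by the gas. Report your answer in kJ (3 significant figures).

Adiabatic: W = (P₁V₁ − P₂V₂)/(γ − 1) with γ = 7/5.
P₁V₁ = 4281 J, P₂V₂ = 5423 J.
W = (4281 − 5423) / 0.4 = -2855 J.

W ≈ -2.85 kJ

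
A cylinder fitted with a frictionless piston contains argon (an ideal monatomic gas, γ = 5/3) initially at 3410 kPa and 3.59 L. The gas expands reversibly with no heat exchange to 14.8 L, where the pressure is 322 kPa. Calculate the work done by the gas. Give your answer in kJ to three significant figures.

W ≈ 11.2 kJ

Adiabatic: W = (P₁V₁ − P₂V₂)/(γ − 1) with γ = 5/3.
P₁V₁ = 12242 J, P₂V₂ = 4766 J.
W = (12242 − 4766) / 0.6667 = 11214 J.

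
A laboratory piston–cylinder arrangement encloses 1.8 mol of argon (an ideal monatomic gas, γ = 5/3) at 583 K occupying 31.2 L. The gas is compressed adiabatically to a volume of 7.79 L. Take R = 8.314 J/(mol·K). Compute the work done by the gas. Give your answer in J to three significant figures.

Adiabatic: TV^(γ−1) = const with γ = 5/3.
T₂ = T₁ (V₁/V₂)^(γ−1) = 583 × (31.2/7.79)^0.667 = 583 × 2.522 = 1470 K.
W_by = nCᵥ(T₁ − T₂) = (1.8)(12.47)(583 − 1470) = -19918 J.

W ≈ -19900 J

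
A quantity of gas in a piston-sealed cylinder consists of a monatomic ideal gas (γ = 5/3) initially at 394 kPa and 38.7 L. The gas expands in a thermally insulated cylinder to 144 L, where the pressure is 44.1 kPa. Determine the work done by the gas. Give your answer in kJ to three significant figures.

Adiabatic: W = (P₁V₁ − P₂V₂)/(γ − 1) with γ = 5/3.
P₁V₁ = 15248 J, P₂V₂ = 6350 J.
W = (15248 − 6350) / 0.6667 = 13346 J.

W ≈ 13.3 kJ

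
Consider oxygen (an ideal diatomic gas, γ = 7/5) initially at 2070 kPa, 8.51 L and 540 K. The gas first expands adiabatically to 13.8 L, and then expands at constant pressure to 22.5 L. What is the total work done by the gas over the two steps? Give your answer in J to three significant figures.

W_total ≈ 16900 J

Step 1 (adiabatic): W = (P₁V₁ − P₂V₂)/(γ−1) = (17616 − 14518)/0.4 = 7743 J.
After step 1: P = 1052 kPa, V = 13.8 L, T = 445.1 K.
Step 2 (isobaric): W = PΔV = (1052 kPa)(22.5 − 13.8 L) = 9153 J.
W_total = 7743 + 9153 = 16896 J.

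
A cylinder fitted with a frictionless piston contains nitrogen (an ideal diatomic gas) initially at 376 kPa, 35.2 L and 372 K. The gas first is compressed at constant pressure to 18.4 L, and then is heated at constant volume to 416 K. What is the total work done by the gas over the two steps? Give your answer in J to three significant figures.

Step 1 (isobaric): W = PΔV = (376 kPa)(18.4 − 35.2 L) = -6317 J.
Step 2 (isochoric): W = 0 (constant volume).
W_total = -6317 + 0 = -6317 J.

W_total ≈ -6320 J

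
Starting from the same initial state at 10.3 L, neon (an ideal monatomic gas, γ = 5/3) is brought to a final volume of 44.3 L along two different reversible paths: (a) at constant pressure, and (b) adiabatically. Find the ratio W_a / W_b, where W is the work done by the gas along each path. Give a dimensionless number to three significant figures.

Path (a) isobaric: W = P₁(V₂ − V₁) → W_a/(P₁V₁) = 3.301.
Path (b) adiabatic: W = P₁V₁(1 − (V₁/V₂)^(γ−1))/(γ−1) → W_b/(P₁V₁) = 0.9328.
W_a / W_b = 3.301 / 0.9328 = 3.539.

W_a / W_b ≈ 3.54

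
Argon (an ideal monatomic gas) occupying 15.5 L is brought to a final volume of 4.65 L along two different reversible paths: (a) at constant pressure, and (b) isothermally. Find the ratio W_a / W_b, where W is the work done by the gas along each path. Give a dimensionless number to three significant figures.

W_a / W_b ≈ 0.581

Path (a) isobaric: W = P₁(V₂ − V₁) → W_a/(P₁V₁) = -0.7.
Path (b) isothermal: W = P₁V₁ ln(V₂/V₁) → W_b/(P₁V₁) = -1.204.
W_a / W_b = -0.7 / -1.204 = 0.5814.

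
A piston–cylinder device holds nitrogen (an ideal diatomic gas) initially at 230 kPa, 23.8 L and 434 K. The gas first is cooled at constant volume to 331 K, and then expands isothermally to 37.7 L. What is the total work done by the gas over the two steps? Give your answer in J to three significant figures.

W_total ≈ 1920 J

Step 1 (isochoric): W = 0 (constant volume).
After step 1: P = 175.4 kPa (V unchanged).
Step 2 (isothermal): W = P₁V₁ ln(V₂/V₁) = (4175) ln(37.7/23.8) = 1920 J.
W_total = 0 + 1920 = 1920 J.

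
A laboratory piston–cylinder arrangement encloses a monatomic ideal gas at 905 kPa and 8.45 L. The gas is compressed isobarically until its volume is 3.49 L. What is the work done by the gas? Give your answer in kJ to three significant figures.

Isobaric: W = P ΔV.
W = (905 kPa)(3.49 − 8.45 L) = (905)(-4.96) = -4489 J.

W ≈ -4.49 kJ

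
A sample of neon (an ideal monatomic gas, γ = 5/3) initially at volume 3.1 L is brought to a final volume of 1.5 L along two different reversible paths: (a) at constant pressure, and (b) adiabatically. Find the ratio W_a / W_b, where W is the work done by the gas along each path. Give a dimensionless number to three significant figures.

Path (a) isobaric: W = P₁(V₂ − V₁) → W_a/(P₁V₁) = -0.5161.
Path (b) adiabatic: W = P₁V₁(1 − (V₁/V₂)^(γ−1))/(γ−1) → W_b/(P₁V₁) = -0.9337.
W_a / W_b = -0.5161 / -0.9337 = 0.5528.

W_a / W_b ≈ 0.553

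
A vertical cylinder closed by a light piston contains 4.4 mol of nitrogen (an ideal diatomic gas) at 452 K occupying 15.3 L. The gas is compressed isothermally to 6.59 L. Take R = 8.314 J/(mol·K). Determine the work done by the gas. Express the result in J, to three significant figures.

Isothermal: W = nRT ln(V₂/V₁).
W = (4.4)(8.314)(452) × ln(6.59/15.3)
  = 16535 × -0.8423
W_by_gas = -13927 J.

W ≈ -13900 J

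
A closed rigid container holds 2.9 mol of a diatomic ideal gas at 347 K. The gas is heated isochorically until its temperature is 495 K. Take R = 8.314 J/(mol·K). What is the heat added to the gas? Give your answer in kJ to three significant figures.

Constant volume ⇒ W = 0, so Q = ΔU = nCᵥΔT with Cᵥ = 5R/2 = 20.79 J/(mol·K).
ΔU = (2.9)(20.79)(495 − 347) = 8921 J.

Q ≈ 8.92 kJ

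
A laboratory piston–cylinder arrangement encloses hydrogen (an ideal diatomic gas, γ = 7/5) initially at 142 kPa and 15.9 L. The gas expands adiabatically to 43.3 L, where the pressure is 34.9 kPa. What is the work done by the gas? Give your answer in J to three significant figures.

Adiabatic: W = (P₁V₁ − P₂V₂)/(γ − 1) with γ = 7/5.
P₁V₁ = 2258 J, P₂V₂ = 1511 J.
W = (2258 − 1511) / 0.4 = 1867 J.

W ≈ 1870 J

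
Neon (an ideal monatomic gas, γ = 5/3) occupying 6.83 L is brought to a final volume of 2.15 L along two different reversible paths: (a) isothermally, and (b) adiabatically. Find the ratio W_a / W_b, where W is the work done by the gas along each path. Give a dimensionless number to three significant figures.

W_a / W_b ≈ 0.664

Path (a) isothermal: W = P₁V₁ ln(V₂/V₁) → W_a/(P₁V₁) = -1.156.
Path (b) adiabatic: W = P₁V₁(1 − (V₁/V₂)^(γ−1))/(γ−1) → W_b/(P₁V₁) = -1.742.
W_a / W_b = -1.156 / -1.742 = 0.6637.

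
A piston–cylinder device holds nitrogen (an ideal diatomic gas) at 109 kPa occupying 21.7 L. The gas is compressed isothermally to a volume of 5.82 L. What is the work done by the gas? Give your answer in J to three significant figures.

W ≈ -3110 J

Isothermal: W = nRT ln(V₂/V₁) = P₁V₁ ln(V₂/V₁).
P₁V₁ = (109 kPa)(21.7 L) = 2365 J.
W = 2365 × ln(5.82/21.7) = 2365 × -1.316
W_by_gas = -3113 J.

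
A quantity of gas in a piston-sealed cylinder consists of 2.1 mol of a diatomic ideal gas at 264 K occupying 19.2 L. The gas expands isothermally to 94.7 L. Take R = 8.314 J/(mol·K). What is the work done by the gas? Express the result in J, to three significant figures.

Isothermal: W = nRT ln(V₂/V₁).
W = (2.1)(8.314)(264) × ln(94.7/19.2)
  = 4609 × 1.596
W_by_gas = 7356 J.

W ≈ 7360 J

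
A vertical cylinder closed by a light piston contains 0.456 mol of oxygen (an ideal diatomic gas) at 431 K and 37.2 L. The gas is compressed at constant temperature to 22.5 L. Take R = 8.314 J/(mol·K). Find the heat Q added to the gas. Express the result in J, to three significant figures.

Q ≈ -822 J

Isothermal ⇒ ΔU = 0, so Q = W = nRT ln(V₂/V₁).
Q = (0.456)(8.314)(431) ln(22.5/37.2) = 1634 × -0.5028 = -821.6 J.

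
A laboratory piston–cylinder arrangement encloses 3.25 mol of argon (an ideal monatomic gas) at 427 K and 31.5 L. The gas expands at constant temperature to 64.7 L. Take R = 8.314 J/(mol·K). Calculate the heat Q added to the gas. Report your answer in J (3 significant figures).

Q ≈ 8300 J

Isothermal ⇒ ΔU = 0, so Q = W = nRT ln(V₂/V₁).
Q = (3.25)(8.314)(427) ln(64.7/31.5) = 11538 × 0.7198 = 8305 J.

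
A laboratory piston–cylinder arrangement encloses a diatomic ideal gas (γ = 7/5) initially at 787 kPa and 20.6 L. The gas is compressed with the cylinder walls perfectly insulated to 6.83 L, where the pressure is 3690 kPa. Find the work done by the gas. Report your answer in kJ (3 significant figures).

W ≈ -22.5 kJ

Adiabatic: W = (P₁V₁ − P₂V₂)/(γ − 1) with γ = 7/5.
P₁V₁ = 16212 J, P₂V₂ = 25203 J.
W = (16212 − 25203) / 0.4 = -22476 J.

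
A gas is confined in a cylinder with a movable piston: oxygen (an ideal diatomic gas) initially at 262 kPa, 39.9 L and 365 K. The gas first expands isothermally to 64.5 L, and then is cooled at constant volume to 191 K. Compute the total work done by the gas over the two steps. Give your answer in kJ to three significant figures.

Step 1 (isothermal): W = P₁V₁ ln(V₂/V₁) = (10454) ln(64.5/39.9) = 5021 J.
Step 2 (isochoric): W = 0 (constant volume).
W_total = 5021 + 0 = 5021 J.

W_total ≈ 5.02 kJ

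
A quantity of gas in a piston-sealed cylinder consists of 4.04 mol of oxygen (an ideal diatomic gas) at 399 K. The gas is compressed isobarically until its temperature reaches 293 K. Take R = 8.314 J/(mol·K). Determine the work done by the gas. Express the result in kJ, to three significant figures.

Isobaric: W = P ΔV = nR ΔT.
W = (4.04)(8.314)(293 − 399) = -3560 J.

W ≈ -3.56 kJ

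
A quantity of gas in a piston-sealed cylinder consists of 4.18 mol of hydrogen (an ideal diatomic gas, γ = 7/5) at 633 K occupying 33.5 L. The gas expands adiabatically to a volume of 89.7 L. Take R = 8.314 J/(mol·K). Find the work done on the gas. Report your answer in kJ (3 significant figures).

W ≈ -17.9 kJ

Adiabatic: TV^(γ−1) = const with γ = 7/5.
T₂ = T₁ (V₁/V₂)^(γ−1) = 633 × (33.5/89.7)^0.4 = 633 × 0.6744 = 426.9 K.
W_by = nCᵥ(T₁ − T₂) = (4.18)(20.79)(633 − 426.9) = 17908 J.
Work on gas = −W_by = -17908 J.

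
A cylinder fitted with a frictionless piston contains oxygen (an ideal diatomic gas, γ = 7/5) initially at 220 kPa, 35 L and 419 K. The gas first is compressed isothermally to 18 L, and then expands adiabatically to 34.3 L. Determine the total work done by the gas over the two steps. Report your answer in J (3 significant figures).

Step 1 (isothermal): W = P₁V₁ ln(V₂/V₁) = (7700) ln(18/35) = -5120 J.
After step 1: P = 427.8 kPa, V = 18 L, T = 419 K.
Step 2 (adiabatic): W = (P₁V₁ − P₂V₂)/(γ−1) = (7700 − 5950)/0.4 = 4376 J.
W_total = -5120 + 4376 = -744.1 J.

W_total ≈ -744 J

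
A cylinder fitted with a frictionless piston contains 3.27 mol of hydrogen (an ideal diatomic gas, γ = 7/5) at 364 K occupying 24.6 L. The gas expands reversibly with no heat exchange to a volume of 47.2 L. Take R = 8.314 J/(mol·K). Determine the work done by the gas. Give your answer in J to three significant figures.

W ≈ 5680 J

Adiabatic: TV^(γ−1) = const with γ = 7/5.
T₂ = T₁ (V₁/V₂)^(γ−1) = 364 × (24.6/47.2)^0.4 = 364 × 0.7705 = 280.5 K.
W_by = nCᵥ(T₁ − T₂) = (3.27)(20.79)(364 − 280.5) = 5677 J.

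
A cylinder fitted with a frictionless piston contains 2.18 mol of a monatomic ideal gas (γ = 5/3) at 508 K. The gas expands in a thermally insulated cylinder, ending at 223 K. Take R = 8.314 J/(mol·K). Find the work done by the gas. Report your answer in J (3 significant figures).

Adiabatic ⇒ Q = 0, so W_by = −ΔU = nCᵥ(T₁ − T₂).
Cᵥ = 3R/2 = 12.47 J/(mol·K).
W = (2.18)(12.47)(508 − 223) = 7748 J.

W ≈ 7750 J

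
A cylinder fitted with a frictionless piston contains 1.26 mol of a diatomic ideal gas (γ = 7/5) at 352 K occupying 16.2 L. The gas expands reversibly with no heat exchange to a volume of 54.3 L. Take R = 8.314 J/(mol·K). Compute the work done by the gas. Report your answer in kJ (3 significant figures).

Adiabatic: TV^(γ−1) = const with γ = 7/5.
T₂ = T₁ (V₁/V₂)^(γ−1) = 352 × (16.2/54.3)^0.4 = 352 × 0.6164 = 217 K.
W_by = nCᵥ(T₁ − T₂) = (1.26)(20.79)(352 − 217) = 3536 J.

W ≈ 3.54 kJ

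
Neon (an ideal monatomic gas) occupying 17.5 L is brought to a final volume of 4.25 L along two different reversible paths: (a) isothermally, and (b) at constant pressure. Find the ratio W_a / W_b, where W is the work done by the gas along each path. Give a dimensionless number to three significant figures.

W_a / W_b ≈ 1.87

Path (a) isothermal: W = P₁V₁ ln(V₂/V₁) → W_a/(P₁V₁) = -1.415.
Path (b) isobaric: W = P₁(V₂ − V₁) → W_b/(P₁V₁) = -0.7571.
W_a / W_b = -1.415 / -0.7571 = 1.869.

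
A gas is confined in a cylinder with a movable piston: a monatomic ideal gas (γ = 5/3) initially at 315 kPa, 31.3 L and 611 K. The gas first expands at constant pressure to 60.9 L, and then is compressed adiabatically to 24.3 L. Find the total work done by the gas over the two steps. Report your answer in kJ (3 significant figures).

Step 1 (isobaric): W = PΔV = (315 kPa)(60.9 − 31.3 L) = 9324 J.
After step 1: P = 315 kPa, V = 60.9 L, T = 1189 K.
Step 2 (adiabatic): W = (P₁V₁ − P₂V₂)/(γ−1) = (19184 − 35394)/0.667 = -24316 J.
W_total = 9324 − 24316 = -14992 J.

W_total ≈ -15.0 kJ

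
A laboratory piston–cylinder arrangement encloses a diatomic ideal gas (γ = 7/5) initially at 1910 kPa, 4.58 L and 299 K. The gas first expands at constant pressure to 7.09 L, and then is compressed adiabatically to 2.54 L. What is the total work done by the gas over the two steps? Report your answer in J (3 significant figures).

W_total ≈ -12400 J

Step 1 (isobaric): W = PΔV = (1910 kPa)(7.09 − 4.58 L) = 4794 J.
After step 1: P = 1910 kPa, V = 7.09 L, T = 462.9 K.
Step 2 (adiabatic): W = (P₁V₁ − P₂V₂)/(γ−1) = (13542 − 20418)/0.4 = -17189 J.
W_total = 4794 − 17189 = -12395 J.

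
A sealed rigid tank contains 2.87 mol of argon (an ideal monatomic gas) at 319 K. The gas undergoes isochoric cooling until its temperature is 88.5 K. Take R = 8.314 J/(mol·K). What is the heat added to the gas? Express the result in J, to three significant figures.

Constant volume ⇒ W = 0, so Q = ΔU = nCᵥΔT with Cᵥ = 3R/2 = 12.47 J/(mol·K).
ΔU = (2.87)(12.47)(88.5 − 319) = -8250 J.

Q ≈ -8250 J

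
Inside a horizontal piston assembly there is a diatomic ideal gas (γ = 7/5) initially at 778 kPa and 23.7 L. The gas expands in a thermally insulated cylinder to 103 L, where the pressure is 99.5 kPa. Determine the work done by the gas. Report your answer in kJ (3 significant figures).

Adiabatic: W = (P₁V₁ − P₂V₂)/(γ − 1) with γ = 7/5.
P₁V₁ = 18439 J, P₂V₂ = 10248 J.
W = (18439 − 10248) / 0.4 = 20475 J.

W ≈ 20.5 kJ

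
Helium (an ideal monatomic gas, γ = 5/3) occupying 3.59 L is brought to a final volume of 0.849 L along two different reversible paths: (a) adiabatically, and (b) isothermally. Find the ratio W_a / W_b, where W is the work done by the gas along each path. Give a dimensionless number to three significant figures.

W_a / W_b ≈ 1.68

Path (a) adiabatic: W = P₁V₁(1 − (V₁/V₂)^(γ−1))/(γ−1) → W_a/(P₁V₁) = -2.422.
Path (b) isothermal: W = P₁V₁ ln(V₂/V₁) → W_b/(P₁V₁) = -1.442.
W_a / W_b = -2.422 / -1.442 = 1.68.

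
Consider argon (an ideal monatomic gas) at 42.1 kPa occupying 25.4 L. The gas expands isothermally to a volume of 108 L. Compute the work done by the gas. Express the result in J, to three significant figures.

Isothermal: W = nRT ln(V₂/V₁) = P₁V₁ ln(V₂/V₁).
P₁V₁ = (42.1 kPa)(25.4 L) = 1069 J.
W = 1069 × ln(108/25.4) = 1069 × 1.447
W_by_gas = 1548 J.

W ≈ 1550 J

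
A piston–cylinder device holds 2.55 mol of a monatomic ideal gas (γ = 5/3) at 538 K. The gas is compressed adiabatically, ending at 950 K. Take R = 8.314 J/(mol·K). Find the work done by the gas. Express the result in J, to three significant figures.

W ≈ -13100 J

Adiabatic ⇒ Q = 0, so W_by = −ΔU = nCᵥ(T₁ − T₂).
Cᵥ = 3R/2 = 12.47 J/(mol·K).
W = (2.55)(12.47)(538 − 950) = -13102 J.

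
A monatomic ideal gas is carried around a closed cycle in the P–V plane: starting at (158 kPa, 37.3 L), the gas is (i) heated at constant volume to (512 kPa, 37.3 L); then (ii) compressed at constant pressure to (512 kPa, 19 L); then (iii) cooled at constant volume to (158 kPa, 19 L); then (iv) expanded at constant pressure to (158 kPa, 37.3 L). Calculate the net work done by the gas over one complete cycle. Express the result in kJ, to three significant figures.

W_net ≈ -6.48 kJ

Constant-volume legs do no work.
W(ii) = (512)(19 − 37.3) = -9370 J; W(iv) = (158)(37.3 − 19) = 2891 J.
W_net = -9370 + 2891 = -6478 J (the counter-clockwise enclosed area).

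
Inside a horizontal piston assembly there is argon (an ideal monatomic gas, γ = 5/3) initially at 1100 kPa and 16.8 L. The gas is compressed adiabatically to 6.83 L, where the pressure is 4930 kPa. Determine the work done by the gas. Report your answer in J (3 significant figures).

Adiabatic: W = (P₁V₁ − P₂V₂)/(γ − 1) with γ = 5/3.
P₁V₁ = 18480 J, P₂V₂ = 33672 J.
W = (18480 − 33672) / 0.6667 = -22788 J.

W ≈ -22800 J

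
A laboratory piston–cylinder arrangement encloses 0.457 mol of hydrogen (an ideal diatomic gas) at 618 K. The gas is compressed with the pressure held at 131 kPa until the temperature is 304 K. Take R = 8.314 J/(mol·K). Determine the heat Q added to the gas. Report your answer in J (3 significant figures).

Isobaric: W = nRΔT = (0.457)(8.314)(-314) = -1193 J.
ΔU = nCᵥΔT with Cᵥ = 5R/2: ΔU = (0.457)(20.79)(-314) = -2983 J.
Q = ΔU + W = -2983 − 1193 = -4176 J.

Q ≈ -4180 J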